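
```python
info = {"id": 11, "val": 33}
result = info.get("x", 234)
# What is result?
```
Trace:
  info={'id': 11, 'val': 33}
  info={'id': 11, 'val': 33}, result=234

Final answer: 234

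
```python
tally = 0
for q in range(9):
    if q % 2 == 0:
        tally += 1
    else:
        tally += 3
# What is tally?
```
Trace:
  tally=0
  tally=1, q=0
  tally=4, q=1
  tally=5, q=2
  tally=8, q=3
  tally=9, q=4
  tally=12, q=5
  tally=13, q=6
  tally=16, q=7
  tally=17, q=8

Final answer: 17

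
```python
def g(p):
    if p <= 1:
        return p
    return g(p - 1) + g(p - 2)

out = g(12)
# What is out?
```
Call trace (a repeated sub-call is expanded the first time; later identical calls just restate its return value):
g(p=12)
  g(p=11)
    g(p=10)
      g(p=9)
        g(p=8)
          g(p=7)
            g(p=6)
              g(p=5)
                g(p=4)
                  g(p=3)
                    g(p=2)
                      g(p=1)
                      -> return 1
                      g(p=0)
                      -> return 0
                    -> return 1
                    g(p=1)
                    -> return 1
                  -> return 2
                  g(p=2) -> return 1  (same call as traced above)
                -> return 3
                g(p=3) -> return 2  (same call as traced above)
              -> return 5
              g(p=4) -> return 3  (same call as traced above)
            -> return 8
            g(p=5) -> return 5  (same call as traced above)
          -> return 13
          g(p=6) -> return 8  (same call as traced above)
        -> return 21
        g(p=7) -> return 13  (same call as traced above)
      -> return 34
      g(p=8) -> return 21  (same call as traced above)
    -> return 55
    g(p=9) -> return 34  (same call as traced above)
  -> return 89
  g(p=10) -> return 55  (same call as traced above)
-> return 144

Final answer: 144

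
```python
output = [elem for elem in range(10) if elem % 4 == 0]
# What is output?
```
Trace:
  elem=0
  elem=1
  elem=2
  elem=3
  elem=4
  elem=5
  elem=6
  elem=7
  elem=8
  elem=9
  output=[0, 4, 8]

Final answer: [0, 4, 8]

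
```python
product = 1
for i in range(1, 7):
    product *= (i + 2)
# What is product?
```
Trace:
  product=1
  product=3, i=1
  product=12, i=2
  product=60, i=3
  product=360, i=4
  product=2520, i=5
  product=20160, i=6

Final answer: 20160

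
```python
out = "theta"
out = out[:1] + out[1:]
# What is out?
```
Trace:
  out='theta'
  out='theta'

Final answer: 'theta'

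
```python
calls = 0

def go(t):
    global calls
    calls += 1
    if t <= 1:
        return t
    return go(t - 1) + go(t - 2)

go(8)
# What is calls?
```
Call trace (a repeated sub-call is expanded the first time; later identical calls just restate its return value):
go(t=8)
  go(t=7)
    go(t=6)
      go(t=5)
        go(t=4)
          go(t=3)
            go(t=2)
              go(t=1)
              -> return 1
              go(t=0)
              -> return 0
            -> return 1
            go(t=1)
            -> return 1
          -> return 2
          go(t=2) -> return 1  (same call as traced above)
        -> return 3
        go(t=3) -> return 2  (same call as traced above)
      -> return 5
      go(t=4) -> return 3  (same call as traced above)
    -> return 8
    go(t=5) -> return 5  (same call as traced above)
  -> return 13
  go(t=6) -> return 8  (same call as traced above)
-> return 21

calls is incremented once per call, so count the calls in each subtree. Let C(t) = number of calls made by go(t).
C(0) = C(1) = 1 (base case, no recursion); C(t) = 1 + C(t - 1) + C(t - 2) otherwise.
C(2) = 1 + C(1) + C(0) = 1 + 1 + 1 = 3
C(3) = 1 + C(2) + C(1) = 1 + 3 + 1 = 5
C(4) = 1 + C(3) + C(2) = 1 + 5 + 3 = 9
C(5) = 1 + C(4) + C(3) = 1 + 9 + 5 = 15
C(6) = 1 + C(5) + C(4) = 1 + 15 + 9 = 25
C(7) = 1 + C(6) + C(5) = 1 + 25 + 15 = 41
C(8) = 1 + C(7) + C(6) = 1 + 41 + 25 = 67
calls = C(8) = 67

Final answer: 67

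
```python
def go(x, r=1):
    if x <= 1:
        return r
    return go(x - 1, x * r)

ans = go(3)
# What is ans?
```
Call trace:
go(x=3, r=1)
  go(x=2, r=3)
    go(x=1, r=6)
    -> return 6
  -> return 6
-> return 6

Final answer: 6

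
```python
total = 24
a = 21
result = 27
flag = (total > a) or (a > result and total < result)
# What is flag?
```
Trace:
  total=24
  total=24, a=21
  total=24, a=21, result=27
  total=24, a=21, result=27, flag=True

Final answer: True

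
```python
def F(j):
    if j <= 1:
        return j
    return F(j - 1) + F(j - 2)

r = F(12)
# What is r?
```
Call trace (a repeated sub-call is expanded the first time; later identical calls just restate its return value):
F(j=12)
  F(j=11)
    F(j=10)
      F(j=9)
        F(j=8)
          F(j=7)
            F(j=6)
              F(j=5)
                F(j=4)
                  F(j=3)
                    F(j=2)
                      F(j=1)
                      -> return 1
                      F(j=0)
                      -> return 0
                    -> return 1
                    F(j=1)
                    -> return 1
                  -> return 2
                  F(j=2) -> return 1  (same call as traced above)
                -> return 3
                F(j=3) -> return 2  (same call as traced above)
              -> return 5
              F(j=4) -> return 3  (same call as traced above)
            -> return 8
            F(j=5) -> return 5  (same call as traced above)
          -> return 13
          F(j=6) -> return 8  (same call as traced above)
        -> return 21
        F(j=7) -> return 13  (same call as traced above)
      -> return 34
      F(j=8) -> return 21  (same call as traced above)
    -> return 55
    F(j=9) -> return 34  (same call as traced above)
  -> return 89
  F(j=10) -> return 55  (same call as traced above)
-> return 144

Final answer: 144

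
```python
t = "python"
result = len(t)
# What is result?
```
Trace:
  t='python'
  t='python', result=6

Final answer: 6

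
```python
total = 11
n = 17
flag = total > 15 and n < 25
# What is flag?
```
Trace:
  total=11
  total=11, n=17
  total=11, n=17, flag=False

Final answer: False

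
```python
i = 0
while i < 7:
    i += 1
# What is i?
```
Trace:
  i=0
  i=1
  i=2
  i=3
  i=4
  i=5
  i=6
  i=7

Final answer: 7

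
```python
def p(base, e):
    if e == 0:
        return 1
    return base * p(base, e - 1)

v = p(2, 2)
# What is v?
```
Call trace:
p(base=2, e=2)
  p(base=2, e=1)
    p(base=2, e=0)
    -> return 1
  -> return 2
-> return 4

Final answer: 4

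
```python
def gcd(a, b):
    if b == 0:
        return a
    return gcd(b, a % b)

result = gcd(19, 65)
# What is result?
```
Call trace:
gcd(a=19, b=65)
  gcd(a=65, b=19)
    gcd(a=19, b=8)
      gcd(a=8, b=3)
        gcd(a=3, b=2)
          gcd(a=2, b=1)
            gcd(a=1, b=0)
            -> return 1
          -> return 1
        -> return 1
      -> return 1
    -> return 1
  -> return 1
-> return 1

Final answer: 1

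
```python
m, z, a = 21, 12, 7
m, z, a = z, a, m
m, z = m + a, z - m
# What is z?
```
Trace:
  m=21, z=12, a=7
  m=12, z=7, a=21
  m=33, z=-5, a=21

Final answer: -5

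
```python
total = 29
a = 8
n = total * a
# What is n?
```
Trace:
  total=29
  total=29, a=8
  total=29, a=8, n=232

Final answer: 232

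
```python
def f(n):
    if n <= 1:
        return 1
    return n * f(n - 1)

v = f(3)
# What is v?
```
Call trace:
f(n=3)
  f(n=2)
    f(n=1)
    -> return 1
  -> return 2
-> return 6

Final answer: 6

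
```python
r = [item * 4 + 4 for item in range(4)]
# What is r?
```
Trace:
  item=0
  item=1
  item=2
  item=3
  r=[4, 8, 12, 16]

Final answer: [4, 8, 12, 16]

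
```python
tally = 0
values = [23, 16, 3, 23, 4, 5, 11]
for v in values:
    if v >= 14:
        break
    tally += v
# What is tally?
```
Trace:
  tally=0
  tally=0, v=23

Final answer: 0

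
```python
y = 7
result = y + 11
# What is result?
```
Trace:
  y=7
  y=7, result=18

Final answer: 18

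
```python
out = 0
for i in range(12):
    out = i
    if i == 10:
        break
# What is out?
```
Trace:
  out=0
  out=0, i=0
  out=1, i=1
  out=2, i=2
  out=3, i=3
  out=4, i=4
  out=5, i=5
  out=6, i=6
  out=7, i=7
  out=8, i=8
  out=9, i=9
  out=10, i=10

Final answer: 10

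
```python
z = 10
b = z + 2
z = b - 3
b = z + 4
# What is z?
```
Trace:
  z=10
  z=10, b=12
  z=9, b=12
  z=9, b=13

Final answer: 9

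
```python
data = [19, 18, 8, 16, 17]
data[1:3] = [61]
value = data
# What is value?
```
Trace:
  data=[19, 18, 8, 16, 17]
  data=[19, 61, 16, 17]
  data=[19, 61, 16, 17], value=[19, 61, 16, 17]

Final answer: [19, 61, 16, 17]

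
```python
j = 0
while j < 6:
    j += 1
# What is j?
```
Trace:
  j=0
  j=1
  j=2
  j=3
  j=4
  j=5
  j=6

Final answer: 6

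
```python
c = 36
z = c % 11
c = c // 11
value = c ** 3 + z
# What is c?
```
Trace:
  c=36
  c=36, z=3
  c=3, z=3
  c=3, z=3, value=30

Final answer: 3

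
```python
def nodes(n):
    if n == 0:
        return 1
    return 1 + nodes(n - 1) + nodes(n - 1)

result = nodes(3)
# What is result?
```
Call trace (a repeated sub-call is expanded the first time; later identical calls just restate its return value):
nodes(n=3)
  nodes(n=2)
    nodes(n=1)
      nodes(n=0)
      -> return 1
      nodes(n=0)
      -> return 1
    -> return 3
    nodes(n=1) -> return 3  (same call as traced above)
  -> return 7
  nodes(n=2) -> return 7  (same call as traced above)
-> return 15

Final answer: 15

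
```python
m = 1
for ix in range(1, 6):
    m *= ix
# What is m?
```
Trace:
  m=1
  m=1, ix=1
  m=2, ix=2
  m=6, ix=3
  m=24, ix=4
  m=120, ix=5

Final answer: 120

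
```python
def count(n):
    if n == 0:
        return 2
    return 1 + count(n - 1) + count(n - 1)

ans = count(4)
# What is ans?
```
Call trace (a repeated sub-call is expanded the first time; later identical calls just restate its return value):
count(n=4)
  count(n=3)
    count(n=2)
      count(n=1)
        count(n=0)
        -> return 2
        count(n=0)
        -> return 2
      -> return 5
      count(n=1) -> return 5  (same call as traced above)
    -> return 11
    count(n=2) -> return 11  (same call as traced above)
  -> return 23
  count(n=3) -> return 23  (same call as traced above)
-> return 47

Final answer: 47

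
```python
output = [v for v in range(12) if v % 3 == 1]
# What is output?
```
Trace:
  v=0
  v=1
  v=2
  v=3
  v=4
  v=5
  v=6
  v=7
  v=8
  v=9
  v=10
  v=11
  output=[1, 4, 7, 10]

Final answer: [1, 4, 7, 10]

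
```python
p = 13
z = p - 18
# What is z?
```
Trace:
  p=13
  p=13, z=-5

Final answer: -5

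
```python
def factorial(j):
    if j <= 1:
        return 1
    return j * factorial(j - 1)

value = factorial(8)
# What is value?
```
Call trace:
factorial(j=8)
  factorial(j=7)
    factorial(j=6)
      factorial(j=5)
        factorial(j=4)
          factorial(j=3)
            factorial(j=2)
              factorial(j=1)
              -> return 1
            -> return 2
          -> return 6
        -> return 24
      -> return 120
    -> return 720
  -> return 5040
-> return 40320

Final answer: 40320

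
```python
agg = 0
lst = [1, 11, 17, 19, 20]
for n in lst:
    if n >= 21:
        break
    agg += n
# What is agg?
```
Trace:
  agg=0
  agg=1, n=1
  agg=12, n=11
  agg=29, n=17
  agg=48, n=19
  agg=68, n=20

Final answer: 68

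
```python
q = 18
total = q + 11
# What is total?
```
Trace:
  q=18
  q=18, total=29

Final answer: 29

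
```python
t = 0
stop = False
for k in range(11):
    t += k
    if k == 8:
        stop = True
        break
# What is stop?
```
Trace:
  t=0
  t=0, stop=False
  t=0, stop=False, k=0
  t=1, stop=False, k=1
  t=3, stop=False, k=2
  t=6, stop=False, k=3
  t=10, stop=False, k=4
  t=15, stop=False, k=5
  t=21, stop=False, k=6
  t=28, stop=False, k=7
  t=36, stop=True, k=8

Final answer: True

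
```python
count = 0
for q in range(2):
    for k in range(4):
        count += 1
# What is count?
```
Trace:
  count=0
  count=1, q=0, k=0
  count=2, q=0, k=1
  count=3, q=0, k=2
  count=4, q=0, k=3
  count=5, q=1, k=0
  count=6, q=1, k=1
  count=7, q=1, k=2
  count=8, q=1, k=3

Final answer: 8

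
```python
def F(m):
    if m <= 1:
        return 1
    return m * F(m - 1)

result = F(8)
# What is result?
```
Call trace:
F(m=8)
  F(m=7)
    F(m=6)
      F(m=5)
        F(m=4)
          F(m=3)
            F(m=2)
              F(m=1)
              -> return 1
            -> return 2
          -> return 6
        -> return 24
      -> return 120
    -> return 720
  -> return 5040
-> return 40320

Final answer: 40320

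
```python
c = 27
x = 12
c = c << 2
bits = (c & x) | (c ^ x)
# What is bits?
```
Trace:
  c=27
  c=27, x=12
  c=108, x=12
  c=108, x=12, bits=108

Final answer: 108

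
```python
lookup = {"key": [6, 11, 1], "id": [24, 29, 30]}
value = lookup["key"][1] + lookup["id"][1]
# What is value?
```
Trace:
  lookup={'key': [6, 11, 1], 'id': [24, 29, 30]}
  lookup={'key': [6, 11, 1], 'id': [24, 29, 30]}, value=40

Final answer: 40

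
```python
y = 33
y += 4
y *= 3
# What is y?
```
Trace:
  y=33
  y=37
  y=111

Final answer: 111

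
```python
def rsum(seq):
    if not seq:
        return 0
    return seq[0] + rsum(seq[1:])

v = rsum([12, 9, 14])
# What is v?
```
Call trace:
rsum(seq=[12, 9, 14])
  rsum(seq=[9, 14])
    rsum(seq=[14])
      rsum(seq=[])
      -> return 0
    -> return 14
  -> return 23
-> return 35

Final answer: 35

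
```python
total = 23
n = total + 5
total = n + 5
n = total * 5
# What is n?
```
Trace:
  total=23
  total=23, n=28
  total=33, n=28
  total=33, n=165

Final answer: 165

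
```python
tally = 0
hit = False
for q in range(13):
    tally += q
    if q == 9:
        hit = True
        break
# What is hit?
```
Trace:
  tally=0
  tally=0, hit=False
  tally=0, hit=False, q=0
  tally=1, hit=False, q=1
  tally=3, hit=False, q=2
  tally=6, hit=False, q=3
  tally=10, hit=False, q=4
  tally=15, hit=False, q=5
  tally=21, hit=False, q=6
  tally=28, hit=False, q=7
  tally=36, hit=False, q=8
  tally=45, hit=True, q=9

Final answer: True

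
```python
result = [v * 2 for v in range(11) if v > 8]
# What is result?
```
Trace:
  v=0
  v=1
  v=2
  v=3
  v=4
  v=5
  v=6
  v=7
  v=8
  v=9
  v=10
  result=[18, 20]

Final answer: [18, 20]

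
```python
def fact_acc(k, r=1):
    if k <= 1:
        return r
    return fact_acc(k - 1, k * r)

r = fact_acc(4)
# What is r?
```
Call trace:
fact_acc(k=4, r=1)
  fact_acc(k=3, r=4)
    fact_acc(k=2, r=12)
      fact_acc(k=1, r=24)
      -> return 24
    -> return 24
  -> return 24
-> return 24

Final answer: 24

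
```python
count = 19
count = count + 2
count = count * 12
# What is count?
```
Trace:
  count=19
  count=21
  count=252

Final answer: 252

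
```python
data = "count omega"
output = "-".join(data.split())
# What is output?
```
Trace:
  data='count omega'
  data='count omega', output='count-omega'

Final answer: 'count-omega'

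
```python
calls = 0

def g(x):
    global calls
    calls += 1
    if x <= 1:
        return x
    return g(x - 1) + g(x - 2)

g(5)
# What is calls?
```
Call trace (a repeated sub-call is expanded the first time; later identical calls just restate its return value):
g(x=5)
  g(x=4)
    g(x=3)
      g(x=2)
        g(x=1)
        -> return 1
        g(x=0)
        -> return 0
      -> return 1
      g(x=1)
      -> return 1
    -> return 2
    g(x=2) -> return 1  (same call as traced above)
  -> return 3
  g(x=3) -> return 2  (same call as traced above)
-> return 5

calls is incremented once per call, so count the calls in each subtree. Let C(x) = number of calls made by g(x).
C(0) = C(1) = 1 (base case, no recursion); C(x) = 1 + C(x - 1) + C(x - 2) otherwise.
C(2) = 1 + C(1) + C(0) = 1 + 1 + 1 = 3
C(3) = 1 + C(2) + C(1) = 1 + 3 + 1 = 5
C(4) = 1 + C(3) + C(2) = 1 + 5 + 3 = 9
C(5) = 1 + C(4) + C(3) = 1 + 9 + 5 = 15
calls = C(5) = 15

Final answer: 15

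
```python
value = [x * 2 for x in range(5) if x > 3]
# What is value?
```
Trace:
  x=0
  x=1
  x=2
  x=3
  x=4
  value=[8]

Final answer: [8]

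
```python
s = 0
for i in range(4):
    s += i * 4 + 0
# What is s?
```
Trace:
  s=0
  s=0, i=0
  s=4, i=1
  s=12, i=2
  s=24, i=3

Final answer: 24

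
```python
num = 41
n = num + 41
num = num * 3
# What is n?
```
Trace:
  num=41
  num=41, n=82
  num=123, n=82

Final answer: 82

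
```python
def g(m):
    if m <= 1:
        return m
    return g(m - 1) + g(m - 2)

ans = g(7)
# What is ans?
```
Call trace (a repeated sub-call is expanded the first time; later identical calls just restate its return value):
g(m=7)
  g(m=6)
    g(m=5)
      g(m=4)
        g(m=3)
          g(m=2)
            g(m=1)
            -> return 1
            g(m=0)
            -> return 0
          -> return 1
          g(m=1)
          -> return 1
        -> return 2
        g(m=2) -> return 1  (same call as traced above)
      -> return 3
      g(m=3) -> return 2  (same call as traced above)
    -> return 5
    g(m=4) -> return 3  (same call as traced above)
  -> return 8
  g(m=5) -> return 5  (same call as traced above)
-> return 13

Final answer: 13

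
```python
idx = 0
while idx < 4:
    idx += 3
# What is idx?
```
Trace:
  idx=0
  idx=3
  idx=6

Final answer: 6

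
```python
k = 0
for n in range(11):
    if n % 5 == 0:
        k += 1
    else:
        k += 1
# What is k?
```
Trace:
  k=0
  k=1, n=0
  k=2, n=1
  k=3, n=2
  k=4, n=3
  k=5, n=4
  k=6, n=5
  k=7, n=6
  k=8, n=7
  k=9, n=8
  k=10, n=9
  k=11, n=10

Final answer: 11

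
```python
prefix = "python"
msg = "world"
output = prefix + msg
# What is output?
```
Trace:
  prefix='python'
  prefix='python', msg='world'
  prefix='python', msg='world', output='pythonworld'

Final answer: 'pythonworld'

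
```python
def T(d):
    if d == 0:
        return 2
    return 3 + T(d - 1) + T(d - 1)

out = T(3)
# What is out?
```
Call trace (a repeated sub-call is expanded the first time; later identical calls just restate its return value):
T(d=3)
  T(d=2)
    T(d=1)
      T(d=0)
      -> return 2
      T(d=0)
      -> return 2
    -> return 7
    T(d=1) -> return 7  (same call as traced above)
  -> return 17
  T(d=2) -> return 17  (same call as traced above)
-> return 37

Final answer: 37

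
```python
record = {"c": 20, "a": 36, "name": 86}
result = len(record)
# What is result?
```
Trace:
  record={'c': 20, 'a': 36, 'name': 86}
  record={'c': 20, 'a': 36, 'name': 86}, result=3

Final answer: 3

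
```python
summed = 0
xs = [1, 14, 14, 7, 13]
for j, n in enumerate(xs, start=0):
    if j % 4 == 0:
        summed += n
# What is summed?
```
Trace:
  summed=0
  summed=1, j=0, n=1
  summed=1, j=1, n=14
  summed=1, j=2, n=14
  summed=1, j=3, n=7
  summed=14, j=4, n=13

Final answer: 14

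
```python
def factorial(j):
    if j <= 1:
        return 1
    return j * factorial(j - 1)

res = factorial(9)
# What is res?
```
Call trace:
factorial(j=9)
  factorial(j=8)
    factorial(j=7)
      factorial(j=6)
        factorial(j=5)
          factorial(j=4)
            factorial(j=3)
              factorial(j=2)
                factorial(j=1)
                -> return 1
              -> return 2
            -> return 6
          -> return 24
        -> return 120
      -> return 720
    -> return 5040
  -> return 40320
-> return 362880

Final answer: 362880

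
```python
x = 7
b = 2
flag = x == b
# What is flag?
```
Trace:
  x=7
  x=7, b=2
  x=7, b=2, flag=False

Final answer: False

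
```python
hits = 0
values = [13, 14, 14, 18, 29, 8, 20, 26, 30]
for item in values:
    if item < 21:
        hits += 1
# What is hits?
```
Trace:
  hits=0
  hits=1, item=13
  hits=2, item=14
  hits=3, item=14
  hits=4, item=18
  hits=4, item=29
  hits=5, item=8
  hits=6, item=20
  hits=6, item=26
  hits=6, item=30

Final answer: 6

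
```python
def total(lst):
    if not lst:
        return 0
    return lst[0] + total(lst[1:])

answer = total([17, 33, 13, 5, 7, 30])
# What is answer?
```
Call trace:
total(lst=[17, 33, 13, 5, 7, 30])
  total(lst=[33, 13, 5, 7, 30])
    total(lst=[13, 5, 7, 30])
      total(lst=[5, 7, 30])
        total(lst=[7, 30])
          total(lst=[30])
            total(lst=[])
            -> return 0
          -> return 30
        -> return 37
      -> return 42
    -> return 55
  -> return 88
-> return 105

Final answer: 105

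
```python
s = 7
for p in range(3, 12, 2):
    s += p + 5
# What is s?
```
Trace:
  s=7
  s=15, p=3
  s=25, p=5
  s=37, p=7
  s=51, p=9
  s=67, p=11

Final answer: 67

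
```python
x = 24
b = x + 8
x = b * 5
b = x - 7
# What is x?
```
Trace:
  x=24
  x=24, b=32
  x=160, b=32
  x=160, b=153

Final answer: 160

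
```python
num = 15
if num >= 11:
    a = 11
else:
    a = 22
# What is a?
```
Trace:
  num=15
  num=15, a=11

Final answer: 11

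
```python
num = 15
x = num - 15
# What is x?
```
Trace:
  num=15
  num=15, x=0

Final answer: 0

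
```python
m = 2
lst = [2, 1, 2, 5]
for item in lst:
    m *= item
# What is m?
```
Trace:
  m=2
  m=4, item=2
  m=4, item=1
  m=8, item=2
  m=40, item=5

Final answer: 40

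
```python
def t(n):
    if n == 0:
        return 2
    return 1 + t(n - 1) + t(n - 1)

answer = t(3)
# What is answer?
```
Call trace (a repeated sub-call is expanded the first time; later identical calls just restate its return value):
t(n=3)
  t(n=2)
    t(n=1)
      t(n=0)
      -> return 2
      t(n=0)
      -> return 2
    -> return 5
    t(n=1) -> return 5  (same call as traced above)
  -> return 11
  t(n=2) -> return 11  (same call as traced above)
-> return 23

Final answer: 23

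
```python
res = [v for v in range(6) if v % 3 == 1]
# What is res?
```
Trace:
  v=0
  v=1
  v=2
  v=3
  v=4
  v=5
  res=[1, 4]

Final answer: [1, 4]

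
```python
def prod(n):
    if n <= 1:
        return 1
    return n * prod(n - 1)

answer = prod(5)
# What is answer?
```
Call trace:
prod(n=5)
  prod(n=4)
    prod(n=3)
      prod(n=2)
        prod(n=1)
        -> return 1
      -> return 2
    -> return 6
  -> return 24
-> return 120

Final answer: 120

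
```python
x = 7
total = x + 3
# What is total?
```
Trace:
  x=7
  x=7, total=10

Final answer: 10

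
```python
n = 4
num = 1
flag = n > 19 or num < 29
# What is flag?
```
Trace:
  n=4
  n=4, num=1
  n=4, num=1, flag=True

Final answer: True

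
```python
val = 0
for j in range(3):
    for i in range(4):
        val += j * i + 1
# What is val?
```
Trace:
  val=0
  val=1, j=0, i=0
  val=2, j=0, i=1
  val=3, j=0, i=2
  val=4, j=0, i=3
  val=5, j=1, i=0
  val=7, j=1, i=1
  val=10, j=1, i=2
  val=14, j=1, i=3
  val=15, j=2, i=0
  val=18, j=2, i=1
  val=23, j=2, i=2
  val=30, j=2, i=3

Final answer: 30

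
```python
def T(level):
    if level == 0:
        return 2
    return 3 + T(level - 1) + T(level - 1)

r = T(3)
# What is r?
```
Call trace (a repeated sub-call is expanded the first time; later identical calls just restate its return value):
T(level=3)
  T(level=2)
    T(level=1)
      T(level=0)
      -> return 2
      T(level=0)
      -> return 2
    -> return 7
    T(level=1) -> return 7  (same call as traced above)
  -> return 17
  T(level=2) -> return 17  (same call as traced above)
-> return 37

Final answer: 37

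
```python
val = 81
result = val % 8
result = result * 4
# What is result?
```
Trace:
  val=81
  val=81, result=1
  val=81, result=4

Final answer: 4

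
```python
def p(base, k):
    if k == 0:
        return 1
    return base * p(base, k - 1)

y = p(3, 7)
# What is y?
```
Call trace:
p(base=3, k=7)
  p(base=3, k=6)
    p(base=3, k=5)
      p(base=3, k=4)
        p(base=3, k=3)
          p(base=3, k=2)
            p(base=3, k=1)
              p(base=3, k=0)
              -> return 1
            -> return 3
          -> return 9
        -> return 27
      -> return 81
    -> return 243
  -> return 729
-> return 2187

Final answer: 2187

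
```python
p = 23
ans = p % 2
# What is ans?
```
Trace:
  p=23
  p=23, ans=1

Final answer: 1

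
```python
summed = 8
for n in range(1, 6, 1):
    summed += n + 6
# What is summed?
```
Trace:
  summed=8
  summed=15, n=1
  summed=23, n=2
  summed=32, n=3
  summed=42, n=4
  summed=53, n=5

Final answer: 53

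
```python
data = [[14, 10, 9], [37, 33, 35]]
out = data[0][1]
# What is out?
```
Trace:
  data=[[14, 10, 9], [37, 33, 35]]
  data=[[14, 10, 9], [37, 33, 35]], out=10

Final answer: 10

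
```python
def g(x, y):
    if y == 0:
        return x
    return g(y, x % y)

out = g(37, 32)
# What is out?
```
Call trace:
g(x=37, y=32)
  g(x=32, y=5)
    g(x=5, y=2)
      g(x=2, y=1)
        g(x=1, y=0)
        -> return 1
      -> return 1
    -> return 1
  -> return 1
-> return 1

Final answer: 1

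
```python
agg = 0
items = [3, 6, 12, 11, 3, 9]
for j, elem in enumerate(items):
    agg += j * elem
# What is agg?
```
Trace:
  agg=0
  agg=0, j=0, elem=3
  agg=6, j=1, elem=6
  agg=30, j=2, elem=12
  agg=63, j=3, elem=11
  agg=75, j=4, elem=3
  agg=120, j=5, elem=9

Final answer: 120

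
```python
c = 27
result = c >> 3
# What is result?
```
Trace:
  c=27
  c=27, result=3

Final answer: 3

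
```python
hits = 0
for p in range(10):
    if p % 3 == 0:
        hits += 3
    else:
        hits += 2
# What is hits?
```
Trace:
  hits=0
  hits=3, p=0
  hits=5, p=1
  hits=7, p=2
  hits=10, p=3
  hits=12, p=4
  hits=14, p=5
  hits=17, p=6
  hits=19, p=7
  hits=21, p=8
  hits=24, p=9

Final answer: 24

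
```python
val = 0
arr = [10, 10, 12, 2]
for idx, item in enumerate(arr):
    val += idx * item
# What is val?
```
Trace:
  val=0
  val=0, idx=0, item=10
  val=10, idx=1, item=10
  val=34, idx=2, item=12
  val=40, idx=3, item=2

Final answer: 40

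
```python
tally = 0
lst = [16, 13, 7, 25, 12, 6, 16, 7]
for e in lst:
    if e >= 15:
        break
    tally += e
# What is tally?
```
Trace:
  tally=0
  tally=0, e=16

Final answer: 0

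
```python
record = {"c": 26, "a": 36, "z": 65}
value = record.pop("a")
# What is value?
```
Trace:
  record={'c': 26, 'a': 36, 'z': 65}
  record={'c': 26, 'z': 65}, value=36

Final answer: 36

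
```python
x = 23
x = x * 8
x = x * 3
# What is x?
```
Trace:
  x=23
  x=184
  x=552

Final answer: 552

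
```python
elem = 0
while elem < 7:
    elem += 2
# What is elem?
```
Trace:
  elem=0
  elem=2
  elem=4
  elem=6
  elem=8

Final answer: 8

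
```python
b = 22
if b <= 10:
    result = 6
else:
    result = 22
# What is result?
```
Trace:
  b=22
  b=22, result=22

Final answer: 22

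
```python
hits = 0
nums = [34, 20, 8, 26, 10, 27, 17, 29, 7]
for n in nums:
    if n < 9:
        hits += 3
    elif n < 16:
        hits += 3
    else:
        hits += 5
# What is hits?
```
Trace:
  hits=0
  hits=5, n=34
  hits=10, n=20
  hits=13, n=8
  hits=18, n=26
  hits=21, n=10
  hits=26, n=27
  hits=31, n=17
  hits=36, n=29
  hits=39, n=7

Final answer: 39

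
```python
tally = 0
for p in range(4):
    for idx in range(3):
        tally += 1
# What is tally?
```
Trace:
  tally=0
  tally=1, p=0, idx=0
  tally=2, p=0, idx=1
  tally=3, p=0, idx=2
  tally=4, p=1, idx=0
  tally=5, p=1, idx=1
  tally=6, p=1, idx=2
  tally=7, p=2, idx=0
  tally=8, p=2, idx=1
  tally=9, p=2, idx=2
  tally=10, p=3, idx=0
  tally=11, p=3, idx=1
  tally=12, p=3, idx=2

Final answer: 12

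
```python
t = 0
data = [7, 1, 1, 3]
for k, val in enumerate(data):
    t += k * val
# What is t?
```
Trace:
  t=0
  t=0, k=0, val=7
  t=1, k=1, val=1
  t=3, k=2, val=1
  t=12, k=3, val=3

Final answer: 12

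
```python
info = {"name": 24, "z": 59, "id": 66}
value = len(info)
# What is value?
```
Trace:
  info={'name': 24, 'z': 59, 'id': 66}
  info={'name': 24, 'z': 59, 'id': 66}, value=3

Final answer: 3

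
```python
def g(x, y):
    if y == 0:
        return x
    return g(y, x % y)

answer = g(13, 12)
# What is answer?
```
Call trace:
g(x=13, y=12)
  g(x=12, y=1)
    g(x=1, y=0)
    -> return 1
  -> return 1
-> return 1

Final answer: 1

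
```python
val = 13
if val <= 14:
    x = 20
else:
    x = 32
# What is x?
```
Trace:
  val=13
  val=13, x=20

Final answer: 20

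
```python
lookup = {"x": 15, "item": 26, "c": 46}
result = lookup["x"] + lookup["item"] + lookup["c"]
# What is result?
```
Trace:
  lookup={'x': 15, 'item': 26, 'c': 46}
  lookup={'x': 15, 'item': 26, 'c': 46}, result=87

Final answer: 87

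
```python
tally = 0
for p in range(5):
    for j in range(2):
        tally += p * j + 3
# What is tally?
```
Trace:
  tally=0
  tally=3, p=0, j=0
  tally=6, p=0, j=1
  tally=9, p=1, j=0
  tally=13, p=1, j=1
  tally=16, p=2, j=0
  tally=21, p=2, j=1
  tally=24, p=3, j=0
  tally=30, p=3, j=1
  tally=33, p=4, j=0
  tally=40, p=4, j=1

Final answer: 40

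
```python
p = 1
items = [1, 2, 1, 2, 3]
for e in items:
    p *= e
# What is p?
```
Trace:
  p=1
  p=1, e=1
  p=2, e=2
  p=2, e=1
  p=4, e=2
  p=12, e=3

Final answer: 12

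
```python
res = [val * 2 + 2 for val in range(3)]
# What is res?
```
Trace:
  val=0
  val=1
  val=2
  res=[2, 4, 6]

Final answer: [2, 4, 6]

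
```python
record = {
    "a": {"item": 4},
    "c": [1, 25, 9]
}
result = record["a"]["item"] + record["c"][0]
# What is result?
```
Trace:
  record={'a': {'item': 4}, 'c': [1, 25, 9]}
  record={'a': {'item': 4}, 'c': [1, 25, 9]}, result=5

Final answer: 5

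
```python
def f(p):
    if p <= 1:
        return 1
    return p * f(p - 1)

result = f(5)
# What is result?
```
Call trace:
f(p=5)
  f(p=4)
    f(p=3)
      f(p=2)
        f(p=1)
        -> return 1
      -> return 2
    -> return 6
  -> return 24
-> return 120

Final answer: 120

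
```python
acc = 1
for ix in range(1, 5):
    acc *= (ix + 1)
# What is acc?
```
Trace:
  acc=1
  acc=2, ix=1
  acc=6, ix=2
  acc=24, ix=3
  acc=120, ix=4

Final answer: 120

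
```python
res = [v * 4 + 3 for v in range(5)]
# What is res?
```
Trace:
  v=0
  v=1
  v=2
  v=3
  v=4
  res=[3, 7, 11, 15, 19]

Final answer: [3, 7, 11, 15, 19]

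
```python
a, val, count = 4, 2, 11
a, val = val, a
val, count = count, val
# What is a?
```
Trace:
  a=4, val=2, count=11
  a=2, val=4, count=11
  a=2, val=11, count=4

Final answer: 2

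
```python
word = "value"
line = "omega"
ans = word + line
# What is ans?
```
Trace:
  word='value'
  word='value', line='omega'
  word='value', line='omega', ans='valueomega'

Final answer: 'valueomega'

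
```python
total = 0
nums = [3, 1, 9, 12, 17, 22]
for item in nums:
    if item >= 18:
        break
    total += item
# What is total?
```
Trace:
  total=0
  total=3, item=3
  total=4, item=1
  total=13, item=9
  total=25, item=12
  total=42, item=17
  total=42, item=22

Final answer: 42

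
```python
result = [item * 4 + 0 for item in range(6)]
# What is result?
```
Trace:
  item=0
  item=1
  item=2
  item=3
  item=4
  item=5
  result=[0, 4, 8, 12, 16, 20]

Final answer: [0, 4, 8, 12, 16, 20]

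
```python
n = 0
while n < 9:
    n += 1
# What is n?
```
Trace:
  n=0
  n=1
  n=2
  n=3
  n=4
  n=5
  n=6
  n=7
  n=8
  n=9

Final answer: 9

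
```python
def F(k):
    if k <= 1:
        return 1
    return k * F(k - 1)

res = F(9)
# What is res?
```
Call trace:
F(k=9)
  F(k=8)
    F(k=7)
      F(k=6)
        F(k=5)
          F(k=4)
            F(k=3)
              F(k=2)
                F(k=1)
                -> return 1
              -> return 2
            -> return 6
          -> return 24
        -> return 120
      -> return 720
    -> return 5040
  -> return 40320
-> return 362880

Final answer: 362880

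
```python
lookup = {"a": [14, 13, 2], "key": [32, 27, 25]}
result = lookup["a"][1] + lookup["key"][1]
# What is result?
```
Trace:
  lookup={'a': [14, 13, 2], 'key': [32, 27, 25]}
  lookup={'a': [14, 13, 2], 'key': [32, 27, 25]}, result=40

Final answer: 40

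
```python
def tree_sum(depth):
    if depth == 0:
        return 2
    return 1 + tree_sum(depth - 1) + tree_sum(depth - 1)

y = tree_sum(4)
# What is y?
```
Call trace (a repeated sub-call is expanded the first time; later identical calls just restate its return value):
tree_sum(depth=4)
  tree_sum(depth=3)
    tree_sum(depth=2)
      tree_sum(depth=1)
        tree_sum(depth=0)
        -> return 2
        tree_sum(depth=0)
        -> return 2
      -> return 5
      tree_sum(depth=1) -> return 5  (same call as traced above)
    -> return 11
    tree_sum(depth=2) -> return 11  (same call as traced above)
  -> return 23
  tree_sum(depth=3) -> return 23  (same call as traced above)
-> return 47

Final answer: 47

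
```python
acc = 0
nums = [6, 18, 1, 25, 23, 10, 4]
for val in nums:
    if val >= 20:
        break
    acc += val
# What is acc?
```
Trace:
  acc=0
  acc=6, val=6
  acc=24, val=18
  acc=25, val=1
  acc=25, val=25

Final answer: 25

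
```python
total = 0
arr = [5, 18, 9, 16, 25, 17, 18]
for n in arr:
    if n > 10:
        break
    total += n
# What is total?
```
Trace:
  total=0
  total=5, n=5
  total=5, n=18

Final answer: 5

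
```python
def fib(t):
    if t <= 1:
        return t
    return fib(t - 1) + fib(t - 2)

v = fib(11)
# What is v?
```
Call trace (a repeated sub-call is expanded the first time; later identical calls just restate its return value):
fib(t=11)
  fib(t=10)
    fib(t=9)
      fib(t=8)
        fib(t=7)
          fib(t=6)
            fib(t=5)
              fib(t=4)
                fib(t=3)
                  fib(t=2)
                    fib(t=1)
                    -> return 1
                    fib(t=0)
                    -> return 0
                  -> return 1
                  fib(t=1)
                  -> return 1
                -> return 2
                fib(t=2) -> return 1  (same call as traced above)
              -> return 3
              fib(t=3) -> return 2  (same call as traced above)
            -> return 5
            fib(t=4) -> return 3  (same call as traced above)
          -> return 8
          fib(t=5) -> return 5  (same call as traced above)
        -> return 13
        fib(t=6) -> return 8  (same call as traced above)
      -> return 21
      fib(t=7) -> return 13  (same call as traced above)
    -> return 34
    fib(t=8) -> return 21  (same call as traced above)
  -> return 55
  fib(t=9) -> return 34  (same call as traced above)
-> return 89

Final answer: 89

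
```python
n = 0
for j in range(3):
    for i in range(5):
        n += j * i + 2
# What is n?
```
Trace:
  n=0
  n=2, j=0, i=0
  n=4, j=0, i=1
  n=6, j=0, i=2
  n=8, j=0, i=3
  n=10, j=0, i=4
  n=12, j=1, i=0
  n=15, j=1, i=1
  n=19, j=1, i=2
  n=24, j=1, i=3
  n=30, j=1, i=4
  n=32, j=2, i=0
  n=36, j=2, i=1
  n=42, j=2, i=2
  n=50, j=2, i=3
  n=60, j=2, i=4

Final answer: 60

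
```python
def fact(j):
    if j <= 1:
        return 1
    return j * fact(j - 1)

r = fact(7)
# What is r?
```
Call trace:
fact(j=7)
  fact(j=6)
    fact(j=5)
      fact(j=4)
        fact(j=3)
          fact(j=2)
            fact(j=1)
            -> return 1
          -> return 2
        -> return 6
      -> return 24
    -> return 120
  -> return 720
-> return 5040

Final answer: 5040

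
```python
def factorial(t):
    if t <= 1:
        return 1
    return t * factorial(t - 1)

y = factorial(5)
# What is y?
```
Call trace:
factorial(t=5)
  factorial(t=4)
    factorial(t=3)
      factorial(t=2)
        factorial(t=1)
        -> return 1
      -> return 2
    -> return 6
  -> return 24
-> return 120

Final answer: 120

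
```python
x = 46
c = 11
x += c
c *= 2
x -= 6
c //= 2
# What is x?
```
Trace:
  x=46
  x=46, c=11
  x=57, c=11
  x=57, c=22
  x=51, c=22
  x=51, c=11

Final answer: 51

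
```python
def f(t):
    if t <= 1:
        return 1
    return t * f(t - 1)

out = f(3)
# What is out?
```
Call trace:
f(t=3)
  f(t=2)
    f(t=1)
    -> return 1
  -> return 2
-> return 6

Final answer: 6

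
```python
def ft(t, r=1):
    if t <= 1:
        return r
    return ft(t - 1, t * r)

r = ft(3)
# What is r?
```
Call trace:
ft(t=3, r=1)
  ft(t=2, r=3)
    ft(t=1, r=6)
    -> return 6
  -> return 6
-> return 6

Final answer: 6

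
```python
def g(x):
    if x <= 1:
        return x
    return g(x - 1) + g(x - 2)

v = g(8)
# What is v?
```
Call trace (a repeated sub-call is expanded the first time; later identical calls just restate its return value):
g(x=8)
  g(x=7)
    g(x=6)
      g(x=5)
        g(x=4)
          g(x=3)
            g(x=2)
              g(x=1)
              -> return 1
              g(x=0)
              -> return 0
            -> return 1
            g(x=1)
            -> return 1
          -> return 2
          g(x=2) -> return 1  (same call as traced above)
        -> return 3
        g(x=3) -> return 2  (same call as traced above)
      -> return 5
      g(x=4) -> return 3  (same call as traced above)
    -> return 8
    g(x=5) -> return 5  (same call as traced above)
  -> return 13
  g(x=6) -> return 8  (same call as traced above)
-> return 21

Final answer: 21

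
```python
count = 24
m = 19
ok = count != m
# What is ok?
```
Trace:
  count=24
  count=24, m=19
  count=24, m=19, ok=True

Final answer: True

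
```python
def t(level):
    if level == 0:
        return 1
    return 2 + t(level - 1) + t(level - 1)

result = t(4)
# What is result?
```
Call trace (a repeated sub-call is expanded the first time; later identical calls just restate its return value):
t(level=4)
  t(level=3)
    t(level=2)
      t(level=1)
        t(level=0)
        -> return 1
        t(level=0)
        -> return 1
      -> return 4
      t(level=1) -> return 4  (same call as traced above)
    -> return 10
    t(level=2) -> return 10  (same call as traced above)
  -> return 22
  t(level=3) -> return 22  (same call as traced above)
-> return 46

Final answer: 46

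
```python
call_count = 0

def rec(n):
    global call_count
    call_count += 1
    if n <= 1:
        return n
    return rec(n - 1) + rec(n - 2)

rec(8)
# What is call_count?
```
Call trace (a repeated sub-call is expanded the first time; later identical calls just restate its return value):
rec(n=8)
  rec(n=7)
    rec(n=6)
      rec(n=5)
        rec(n=4)
          rec(n=3)
            rec(n=2)
              rec(n=1)
              -> return 1
              rec(n=0)
              -> return 0
            -> return 1
            rec(n=1)
            -> return 1
          -> return 2
          rec(n=2) -> return 1  (same call as traced above)
        -> return 3
        rec(n=3) -> return 2  (same call as traced above)
      -> return 5
      rec(n=4) -> return 3  (same call as traced above)
    -> return 8
    rec(n=5) -> return 5  (same call as traced above)
  -> return 13
  rec(n=6) -> return 8  (same call as traced above)
-> return 21

call_count is incremented once per call, so count the calls in each subtree. Let C(n) = number of calls made by rec(n).
C(0) = C(1) = 1 (base case, no recursion); C(n) = 1 + C(n - 1) + C(n - 2) otherwise.
C(2) = 1 + C(1) + C(0) = 1 + 1 + 1 = 3
C(3) = 1 + C(2) + C(1) = 1 + 3 + 1 = 5
C(4) = 1 + C(3) + C(2) = 1 + 5 + 3 = 9
C(5) = 1 + C(4) + C(3) = 1 + 9 + 5 = 15
C(6) = 1 + C(5) + C(4) = 1 + 15 + 9 = 25
C(7) = 1 + C(6) + C(5) = 1 + 25 + 15 = 41
C(8) = 1 + C(7) + C(6) = 1 + 41 + 25 = 67
call_count = C(8) = 67

Final answer: 67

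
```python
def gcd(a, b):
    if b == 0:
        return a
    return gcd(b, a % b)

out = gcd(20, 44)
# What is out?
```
Call trace:
gcd(a=20, b=44)
  gcd(a=44, b=20)
    gcd(a=20, b=4)
      gcd(a=4, b=0)
      -> return 4
    -> return 4
  -> return 4
-> return 4

Final answer: 4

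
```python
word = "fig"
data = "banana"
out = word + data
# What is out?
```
Trace:
  word='fig'
  word='fig', data='banana'
  word='fig', data='banana', out='figbanana'

Final answer: 'figbanana'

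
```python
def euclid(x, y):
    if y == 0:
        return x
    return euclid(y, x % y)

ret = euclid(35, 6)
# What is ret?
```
Call trace:
euclid(x=35, y=6)
  euclid(x=6, y=5)
    euclid(x=5, y=1)
      euclid(x=1, y=0)
      -> return 1
    -> return 1
  -> return 1
-> return 1

Final answer: 1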